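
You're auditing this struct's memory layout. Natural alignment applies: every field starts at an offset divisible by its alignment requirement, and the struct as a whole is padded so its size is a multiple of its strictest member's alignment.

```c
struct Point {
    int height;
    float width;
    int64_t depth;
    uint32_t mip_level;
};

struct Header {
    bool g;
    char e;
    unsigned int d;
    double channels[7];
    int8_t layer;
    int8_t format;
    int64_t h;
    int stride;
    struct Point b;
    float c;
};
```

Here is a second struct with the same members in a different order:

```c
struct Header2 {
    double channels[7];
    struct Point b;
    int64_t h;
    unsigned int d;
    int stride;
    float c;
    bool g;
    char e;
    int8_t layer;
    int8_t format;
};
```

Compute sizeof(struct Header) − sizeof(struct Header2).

Point: 0..4  height  (4B, 4-aligned); 4..8  width  (4B, 4-aligned); 8..16  depth  (8B, 8-aligned); 16..20  mip_level  (4B, 4-aligned); 20..24  -- tail padding (4B); sizeof = 24, alignof = 8
0..1  g  (1B, 1-aligned)
1..2  e  (1B, 1-aligned)
2..4  -- padding (2B)
4..8  d  (4B, 4-aligned)
8..64  channels  (56B, 8-aligned)
64..65  layer  (1B, 1-aligned)
65..66  format  (1B, 1-aligned)
66..72  -- padding (6B)
72..80  h  (8B, 8-aligned)
80..84  stride  (4B, 4-aligned)
84..88  -- padding (4B)
88..112  b  (24B, 8-aligned)
112..116  c  (4B, 4-aligned)
116..120  -- tail padding (4B)
sizeof = 120, alignof = 8
— Header2 —
0..56  channels  (56B, 8-aligned)
56..80  b  (24B, 8-aligned)
80..88  h  (8B, 8-aligned)
88..92  d  (4B, 4-aligned)
92..96  stride  (4B, 4-aligned)
96..100  c  (4B, 4-aligned)
100..101  g  (1B, 1-aligned)
101..102  e  (1B, 1-aligned)
102..103  layer  (1B, 1-aligned)
103..104  format  (1B, 1-aligned)
sizeof = 104, alignof = 8
120 − 104 = 16

16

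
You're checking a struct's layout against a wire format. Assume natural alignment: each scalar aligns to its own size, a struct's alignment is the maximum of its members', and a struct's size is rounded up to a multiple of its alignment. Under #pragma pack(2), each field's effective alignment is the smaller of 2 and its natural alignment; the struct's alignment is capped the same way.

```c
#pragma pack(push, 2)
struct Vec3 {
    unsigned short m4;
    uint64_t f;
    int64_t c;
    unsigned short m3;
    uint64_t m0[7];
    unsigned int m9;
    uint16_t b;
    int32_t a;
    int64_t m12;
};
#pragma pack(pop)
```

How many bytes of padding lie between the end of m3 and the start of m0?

@0: m4 [2B, align 2] → 2
@2: f [8B, align 2] → 10
@10: c [8B, align 2] → 18
@18: m3 [2B, align 2] → 20
@20: m0 [56B, align 2] → 76

0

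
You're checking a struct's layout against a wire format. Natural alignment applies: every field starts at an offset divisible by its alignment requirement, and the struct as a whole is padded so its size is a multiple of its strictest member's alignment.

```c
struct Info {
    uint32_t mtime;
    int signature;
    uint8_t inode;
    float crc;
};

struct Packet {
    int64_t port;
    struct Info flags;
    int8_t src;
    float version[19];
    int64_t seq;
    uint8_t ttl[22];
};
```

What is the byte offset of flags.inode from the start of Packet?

Info: mtime at 0 (size 4, align 4) → ends 4; signature at 4 (size 4, align 4) → ends 8; inode at 8 (size 1, align 1) → ends 9; pad 3 to align 4 for crc; crc at 12 (size 4, align 4) → ends 16; total 16 bytes, alignment 4
port at 0 (size 8, align 8) → ends 8
flags at 8 (size 16, align 4) → ends 24
within Info: inode at 8
8 + 8 = 16

16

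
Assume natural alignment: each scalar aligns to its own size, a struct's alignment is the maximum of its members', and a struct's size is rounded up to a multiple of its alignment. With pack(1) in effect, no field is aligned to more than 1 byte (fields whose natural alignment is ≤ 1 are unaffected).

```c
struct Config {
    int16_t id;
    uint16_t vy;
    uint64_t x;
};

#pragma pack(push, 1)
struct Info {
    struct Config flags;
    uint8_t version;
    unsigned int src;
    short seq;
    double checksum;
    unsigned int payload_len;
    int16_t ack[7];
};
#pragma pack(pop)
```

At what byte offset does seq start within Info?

21

Config: @0: id [2B, align 2] → 2; @2: vy [2B, align 2] → 4; +4 pad (align 8); @8: x [8B, align 8] → 16; size 16, align 8
@0: flags [16B, align 1] → 16
@16: version [1B, align 1] → 17
@17: src [4B, align 1] → 21
@21: seq [2B, align 1] → 23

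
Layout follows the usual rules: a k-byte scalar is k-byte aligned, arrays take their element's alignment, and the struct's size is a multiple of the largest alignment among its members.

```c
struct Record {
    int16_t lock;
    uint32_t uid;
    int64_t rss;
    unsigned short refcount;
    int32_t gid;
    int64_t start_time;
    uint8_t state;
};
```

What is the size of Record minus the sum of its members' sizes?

11

lock at 0 (size 2, align 2) → ends 2
pad 2 to align 4 for uid
uid at 4 (size 4, align 4) → ends 8
rss at 8 (size 8, align 8) → ends 16
refcount at 16 (size 2, align 2) → ends 18
pad 2 to align 4 for gid
gid at 20 (size 4, align 4) → ends 24
start_time at 24 (size 8, align 8) → ends 32
state at 32 (size 1, align 1) → ends 33
tail pad 7 to reach multiple of 8
total 40 bytes, alignment 8
data bytes 29, size 40 → padding 11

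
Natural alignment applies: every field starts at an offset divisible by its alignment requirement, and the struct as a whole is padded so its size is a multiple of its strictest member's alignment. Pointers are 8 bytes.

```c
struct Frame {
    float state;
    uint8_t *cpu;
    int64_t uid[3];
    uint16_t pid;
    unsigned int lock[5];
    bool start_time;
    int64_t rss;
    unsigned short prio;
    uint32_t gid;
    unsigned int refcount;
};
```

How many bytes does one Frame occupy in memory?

0..4  state  (4B, 4-aligned)
4..8  -- padding (4B)
8..16  cpu  (8B, 8-aligned)
16..40  uid  (24B, 8-aligned)
40..42  pid  (2B, 2-aligned)
42..44  -- padding (2B)
44..64  lock  (20B, 4-aligned)
64..65  start_time  (1B, 1-aligned)
65..72  -- padding (7B)
72..80  rss  (8B, 8-aligned)
80..82  prio  (2B, 2-aligned)
82..84  -- padding (2B)
84..88  gid  (4B, 4-aligned)
88..92  refcount  (4B, 4-aligned)
92..96  -- tail padding (4B)
sizeof = 96, alignof = 8

96 bytes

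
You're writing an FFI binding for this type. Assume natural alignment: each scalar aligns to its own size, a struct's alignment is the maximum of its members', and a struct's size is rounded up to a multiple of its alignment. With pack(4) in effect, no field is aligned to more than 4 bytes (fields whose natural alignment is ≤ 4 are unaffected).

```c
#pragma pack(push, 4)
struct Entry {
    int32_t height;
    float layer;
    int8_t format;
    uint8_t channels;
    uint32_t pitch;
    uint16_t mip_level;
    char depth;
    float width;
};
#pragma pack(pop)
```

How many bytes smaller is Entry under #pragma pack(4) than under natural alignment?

natural layout:
  height at 0 (size 4, align 4) → ends 4
  layer at 4 (size 4, align 4) → ends 8
  format at 8 (size 1, align 1) → ends 9
  channels at 9 (size 1, align 1) → ends 10
  pad 2 to align 4 for pitch
  pitch at 12 (size 4, align 4) → ends 16
  mip_level at 16 (size 2, align 2) → ends 18
  depth at 18 (size 1, align 1) → ends 19
  pad 1 to align 4 for width
  width at 20 (size 4, align 4) → ends 24
  total 24 bytes, alignment 4
packed(4) layout:
  height at 0 (size 4, align 4) → ends 4
  layer at 4 (size 4, align 4) → ends 8
  format at 8 (size 1, align 1) → ends 9
  channels at 9 (size 1, align 1) → ends 10
  pad 2 to align 4 for pitch
  pitch at 12 (size 4, align 4) → ends 16
  mip_level at 16 (size 2, align 2) → ends 18
  depth at 18 (size 1, align 1) → ends 19
  pad 1 to align 4 for width
  width at 20 (size 4, align 4) → ends 24
  total 24 bytes, alignment 4
24 − 24 = 0

0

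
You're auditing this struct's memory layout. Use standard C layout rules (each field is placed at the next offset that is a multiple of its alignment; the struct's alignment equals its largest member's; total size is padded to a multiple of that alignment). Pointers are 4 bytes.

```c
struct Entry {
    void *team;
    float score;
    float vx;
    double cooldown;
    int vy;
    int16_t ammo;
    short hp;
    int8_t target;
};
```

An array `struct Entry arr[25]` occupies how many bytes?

team at 0 (size 4, align 4) → ends 4
score at 4 (size 4, align 4) → ends 8
vx at 8 (size 4, align 4) → ends 12
pad 4 to align 8 for cooldown
cooldown at 16 (size 8, align 8) → ends 24
vy at 24 (size 4, align 4) → ends 28
ammo at 28 (size 2, align 2) → ends 30
hp at 30 (size 2, align 2) → ends 32
target at 32 (size 1, align 1) → ends 33
tail pad 7 to reach multiple of 8
total 40 bytes, alignment 8
array of 25: 25 × 40 = 1000

1000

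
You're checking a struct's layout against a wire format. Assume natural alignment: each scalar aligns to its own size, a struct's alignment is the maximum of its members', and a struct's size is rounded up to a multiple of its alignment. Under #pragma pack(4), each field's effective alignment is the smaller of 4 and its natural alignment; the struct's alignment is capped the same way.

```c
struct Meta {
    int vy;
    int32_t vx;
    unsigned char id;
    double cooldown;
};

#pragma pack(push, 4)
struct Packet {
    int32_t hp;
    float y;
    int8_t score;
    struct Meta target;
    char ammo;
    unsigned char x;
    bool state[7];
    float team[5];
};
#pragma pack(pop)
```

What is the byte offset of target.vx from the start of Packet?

Meta: 0..4  vy  (4B, 4-aligned); 4..8  vx  (4B, 4-aligned); 8..9  id  (1B, 1-aligned); 9..16  -- padding (7B); 16..24  cooldown  (8B, 8-aligned); sizeof = 24, alignof = 8
0..4  hp  (4B, 4-aligned)
4..8  y  (4B, 4-aligned)
8..9  score  (1B, 1-aligned)
9..12  -- padding (3B)
12..36  target  (24B, 4-aligned)
within Meta: vx at 4
12 + 4 = 16

16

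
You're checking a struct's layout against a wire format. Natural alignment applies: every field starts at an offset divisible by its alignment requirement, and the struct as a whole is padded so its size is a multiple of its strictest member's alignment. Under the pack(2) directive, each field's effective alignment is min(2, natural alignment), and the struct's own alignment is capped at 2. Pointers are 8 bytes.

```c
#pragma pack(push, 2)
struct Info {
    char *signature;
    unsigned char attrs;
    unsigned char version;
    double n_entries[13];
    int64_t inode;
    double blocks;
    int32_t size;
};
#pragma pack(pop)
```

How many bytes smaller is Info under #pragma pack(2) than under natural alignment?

natural layout:
  @0: signature [8B, align 8] → 8
  @8: attrs [1B, align 1] → 9
  @9: version [1B, align 1] → 10
  +6 pad (align 8)
  @16: n_entries [104B, align 8] → 120
  @120: inode [8B, align 8] → 128
  @128: blocks [8B, align 8] → 136
  @136: size [4B, align 4] → 140
  +4 tail pad (align 8)
  size 144, align 8
packed(2) layout:
  @0: signature [8B, align 2] → 8
  @8: attrs [1B, align 1] → 9
  @9: version [1B, align 1] → 10
  @10: n_entries [104B, align 2] → 114
  @114: inode [8B, align 2] → 122
  @122: blocks [8B, align 2] → 130
  @130: size [4B, align 2] → 134
  size 134, align 2
144 − 134 = 10

10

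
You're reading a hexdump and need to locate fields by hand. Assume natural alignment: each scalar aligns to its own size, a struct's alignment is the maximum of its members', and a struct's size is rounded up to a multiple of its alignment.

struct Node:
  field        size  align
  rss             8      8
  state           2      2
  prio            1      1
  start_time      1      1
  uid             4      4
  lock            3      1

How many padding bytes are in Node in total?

rss at 0 (size 8, align 8) → ends 8
state at 8 (size 2, align 2) → ends 10
prio at 10 (size 1, align 1) → ends 11
start_time at 11 (size 1, align 1) → ends 12
uid at 12 (size 4, align 4) → ends 16
lock at 16 (size 3, align 1) → ends 19
tail pad 5 to reach multiple of 8
total 24 bytes, alignment 8
data bytes 19, size 24 → padding 5

5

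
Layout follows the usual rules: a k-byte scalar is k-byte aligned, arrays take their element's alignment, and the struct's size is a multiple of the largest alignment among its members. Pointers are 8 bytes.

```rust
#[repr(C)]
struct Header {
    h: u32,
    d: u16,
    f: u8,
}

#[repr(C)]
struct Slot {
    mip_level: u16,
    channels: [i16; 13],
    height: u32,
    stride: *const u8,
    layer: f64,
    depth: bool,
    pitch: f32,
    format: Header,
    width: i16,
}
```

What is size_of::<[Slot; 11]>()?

792

Header: @0: h [4B, align 4] → 4; @4: d [2B, align 2] → 6; @6: f [1B, align 1] → 7; +1 tail pad (align 4); size 8, align 4
@0: mip_level [2B, align 2] → 2
@2: channels [26B, align 2] → 28
@28: height [4B, align 4] → 32
@32: stride [8B, align 8] → 40
@40: layer [8B, align 8] → 48
@48: depth [1B, align 1] → 49
+3 pad (align 4)
@52: pitch [4B, align 4] → 56
@56: format [8B, align 4] → 64
@64: width [2B, align 2] → 66
+6 tail pad (align 8)
size 72, align 8
array of 11: 11 × 72 = 792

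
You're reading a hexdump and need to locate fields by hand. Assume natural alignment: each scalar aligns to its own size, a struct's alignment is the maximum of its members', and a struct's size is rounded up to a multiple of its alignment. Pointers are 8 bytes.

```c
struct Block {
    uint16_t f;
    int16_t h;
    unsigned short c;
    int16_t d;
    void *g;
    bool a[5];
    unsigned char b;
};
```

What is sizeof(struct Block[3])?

72

f at 0 (size 2, align 2) → ends 2
h at 2 (size 2, align 2) → ends 4
c at 4 (size 2, align 2) → ends 6
d at 6 (size 2, align 2) → ends 8
g at 8 (size 8, align 8) → ends 16
a at 16 (size 5, align 1) → ends 21
b at 21 (size 1, align 1) → ends 22
tail pad 2 to reach multiple of 8
total 24 bytes, alignment 8
array of 3: 3 × 24 = 72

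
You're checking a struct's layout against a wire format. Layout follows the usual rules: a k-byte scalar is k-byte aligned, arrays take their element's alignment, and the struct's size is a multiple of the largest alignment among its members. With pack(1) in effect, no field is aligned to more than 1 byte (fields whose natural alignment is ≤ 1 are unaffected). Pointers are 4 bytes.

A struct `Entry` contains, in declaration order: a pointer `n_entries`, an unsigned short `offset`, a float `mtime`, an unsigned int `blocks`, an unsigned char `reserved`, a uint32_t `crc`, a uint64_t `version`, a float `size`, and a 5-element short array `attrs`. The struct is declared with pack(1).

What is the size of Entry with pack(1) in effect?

n_entries at 0 (size 4, align 1) → ends 4
offset at 4 (size 2, align 1) → ends 6
mtime at 6 (size 4, align 1) → ends 10
blocks at 10 (size 4, align 1) → ends 14
reserved at 14 (size 1, align 1) → ends 15
crc at 15 (size 4, align 1) → ends 19
version at 19 (size 8, align 1) → ends 27
size at 27 (size 4, align 1) → ends 31
attrs at 31 (size 10, align 1) → ends 41
total 41 bytes, alignment 1

41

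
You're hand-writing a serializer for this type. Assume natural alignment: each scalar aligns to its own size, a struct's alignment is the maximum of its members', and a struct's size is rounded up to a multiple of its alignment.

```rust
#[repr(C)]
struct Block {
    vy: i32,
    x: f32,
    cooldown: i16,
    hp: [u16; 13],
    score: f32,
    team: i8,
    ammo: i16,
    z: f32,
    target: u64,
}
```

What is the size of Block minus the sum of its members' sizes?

1

@0: vy [4B, align 4] → 4
@4: x [4B, align 4] → 8
@8: cooldown [2B, align 2] → 10
@10: hp [26B, align 2] → 36
@36: score [4B, align 4] → 40
@40: team [1B, align 1] → 41
+1 pad (align 2)
@42: ammo [2B, align 2] → 44
@44: z [4B, align 4] → 48
@48: target [8B, align 8] → 56
size 56, align 8
data bytes 55, size 56 → padding 1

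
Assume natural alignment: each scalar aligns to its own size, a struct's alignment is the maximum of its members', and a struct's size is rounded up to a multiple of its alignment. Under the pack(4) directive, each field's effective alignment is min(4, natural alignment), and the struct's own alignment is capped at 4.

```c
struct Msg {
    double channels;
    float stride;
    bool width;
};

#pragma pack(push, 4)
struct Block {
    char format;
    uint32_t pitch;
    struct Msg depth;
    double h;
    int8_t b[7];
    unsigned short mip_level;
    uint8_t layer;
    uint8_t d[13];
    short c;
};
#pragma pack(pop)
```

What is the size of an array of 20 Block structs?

1200

Msg: 0..8  channels  (8B, 8-aligned); 8..12  stride  (4B, 4-aligned); 12..13  width  (1B, 1-aligned); 13..16  -- tail padding (3B); sizeof = 16, alignof = 8
0..1  format  (1B, 1-aligned)
1..4  -- padding (3B)
4..8  pitch  (4B, 4-aligned)
8..24  depth  (16B, 4-aligned)
24..32  h  (8B, 4-aligned)
32..39  b  (7B, 1-aligned)
39..40  -- padding (1B)
40..42  mip_level  (2B, 2-aligned)
42..43  layer  (1B, 1-aligned)
43..56  d  (13B, 1-aligned)
56..58  c  (2B, 2-aligned)
58..60  -- tail padding (2B)
sizeof = 60, alignof = 4
array of 20: 20 × 60 = 1200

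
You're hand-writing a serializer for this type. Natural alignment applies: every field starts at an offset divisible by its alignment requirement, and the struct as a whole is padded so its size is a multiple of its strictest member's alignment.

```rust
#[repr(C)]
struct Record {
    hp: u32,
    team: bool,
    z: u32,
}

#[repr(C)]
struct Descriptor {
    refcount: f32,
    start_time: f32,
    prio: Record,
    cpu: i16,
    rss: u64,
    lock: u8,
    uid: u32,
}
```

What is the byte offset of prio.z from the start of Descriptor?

Record: hp at 0 (size 4, align 4) → ends 4; team at 4 (size 1, align 1) → ends 5; pad 3 to align 4 for z; z at 8 (size 4, align 4) → ends 12; total 12 bytes, alignment 4
refcount at 0 (size 4, align 4) → ends 4
start_time at 4 (size 4, align 4) → ends 8
prio at 8 (size 12, align 4) → ends 20
within Record: z at 8
8 + 8 = 16

16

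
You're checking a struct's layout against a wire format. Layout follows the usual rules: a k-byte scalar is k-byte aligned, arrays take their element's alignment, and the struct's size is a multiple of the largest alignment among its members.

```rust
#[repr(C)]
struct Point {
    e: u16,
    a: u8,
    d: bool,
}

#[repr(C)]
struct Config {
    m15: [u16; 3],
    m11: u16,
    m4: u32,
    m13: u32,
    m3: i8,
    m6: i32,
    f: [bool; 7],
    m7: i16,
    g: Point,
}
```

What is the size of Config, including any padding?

40

Point: 0..2  e  (2B, 2-aligned); 2..3  a  (1B, 1-aligned); 3..4  d  (1B, 1-aligned); sizeof = 4, alignof = 2
0..6  m15  (6B, 2-aligned)
6..8  m11  (2B, 2-aligned)
8..12  m4  (4B, 4-aligned)
12..16  m13  (4B, 4-aligned)
16..17  m3  (1B, 1-aligned)
17..20  -- padding (3B)
20..24  m6  (4B, 4-aligned)
24..31  f  (7B, 1-aligned)
31..32  -- padding (1B)
32..34  m7  (2B, 2-aligned)
34..38  g  (4B, 2-aligned)
38..40  -- tail padding (2B)
sizeof = 40, alignof = 4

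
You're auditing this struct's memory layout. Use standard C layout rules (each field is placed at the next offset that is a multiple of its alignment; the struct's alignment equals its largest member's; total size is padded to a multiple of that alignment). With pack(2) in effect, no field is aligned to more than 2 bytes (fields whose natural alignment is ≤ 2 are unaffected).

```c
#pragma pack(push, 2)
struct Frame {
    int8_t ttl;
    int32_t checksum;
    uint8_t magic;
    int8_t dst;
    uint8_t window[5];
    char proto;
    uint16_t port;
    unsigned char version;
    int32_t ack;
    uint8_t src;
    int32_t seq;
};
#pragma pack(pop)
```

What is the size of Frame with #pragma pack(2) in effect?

28

@0: ttl [1B, align 1] → 1
+1 pad (align 2)
@2: checksum [4B, align 2] → 6
@6: magic [1B, align 1] → 7
@7: dst [1B, align 1] → 8
@8: window [5B, align 1] → 13
@13: proto [1B, align 1] → 14
@14: port [2B, align 2] → 16
@16: version [1B, align 1] → 17
+1 pad (align 2)
@18: ack [4B, align 2] → 22
@22: src [1B, align 1] → 23
+1 pad (align 2)
@24: seq [4B, align 2] → 28
size 28, align 2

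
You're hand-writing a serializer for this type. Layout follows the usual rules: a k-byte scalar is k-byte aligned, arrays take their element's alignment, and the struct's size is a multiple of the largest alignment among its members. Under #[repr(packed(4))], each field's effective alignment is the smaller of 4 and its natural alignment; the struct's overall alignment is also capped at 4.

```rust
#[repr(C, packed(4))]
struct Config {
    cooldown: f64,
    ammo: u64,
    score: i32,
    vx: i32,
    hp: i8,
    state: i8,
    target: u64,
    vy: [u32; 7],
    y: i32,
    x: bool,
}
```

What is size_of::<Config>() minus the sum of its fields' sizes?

5

@0: cooldown [8B, align 4] → 8
@8: ammo [8B, align 4] → 16
@16: score [4B, align 4] → 20
@20: vx [4B, align 4] → 24
@24: hp [1B, align 1] → 25
@25: state [1B, align 1] → 26
+2 pad (align 4)
@28: target [8B, align 4] → 36
@36: vy [28B, align 4] → 64
@64: y [4B, align 4] → 68
@68: x [1B, align 1] → 69
+3 tail pad (align 4)
size 72, align 4
data bytes 67, size 72 → padding 5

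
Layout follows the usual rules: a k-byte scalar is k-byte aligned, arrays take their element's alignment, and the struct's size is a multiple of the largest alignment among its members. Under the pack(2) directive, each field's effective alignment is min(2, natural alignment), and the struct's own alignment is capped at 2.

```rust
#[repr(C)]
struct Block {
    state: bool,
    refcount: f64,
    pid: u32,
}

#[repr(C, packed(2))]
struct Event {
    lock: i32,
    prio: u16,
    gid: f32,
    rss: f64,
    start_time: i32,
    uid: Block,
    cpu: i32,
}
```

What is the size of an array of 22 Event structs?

1100

Block: @0: state [1B, align 1] → 1; +7 pad (align 8); @8: refcount [8B, align 8] → 16; @16: pid [4B, align 4] → 20; +4 tail pad (align 8); size 24, align 8
@0: lock [4B, align 2] → 4
@4: prio [2B, align 2] → 6
@6: gid [4B, align 2] → 10
@10: rss [8B, align 2] → 18
@18: start_time [4B, align 2] → 22
@22: uid [24B, align 2] → 46
@46: cpu [4B, align 2] → 50
size 50, align 2
array of 22: 22 × 50 = 1100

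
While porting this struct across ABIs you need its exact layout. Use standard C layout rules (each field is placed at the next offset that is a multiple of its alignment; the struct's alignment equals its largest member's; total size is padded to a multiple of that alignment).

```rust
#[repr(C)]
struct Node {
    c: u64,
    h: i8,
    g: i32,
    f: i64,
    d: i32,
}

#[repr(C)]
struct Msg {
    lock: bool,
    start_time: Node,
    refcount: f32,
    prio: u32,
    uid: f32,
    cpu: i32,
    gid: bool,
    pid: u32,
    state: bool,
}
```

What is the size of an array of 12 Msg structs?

864

Node: c at 0 (size 8, align 8) → ends 8; h at 8 (size 1, align 1) → ends 9; pad 3 to align 4 for g; g at 12 (size 4, align 4) → ends 16; f at 16 (size 8, align 8) → ends 24; d at 24 (size 4, align 4) → ends 28; tail pad 4 to reach multiple of 8; total 32 bytes, alignment 8
lock at 0 (size 1, align 1) → ends 1
pad 7 to align 8 for start_time
start_time at 8 (size 32, align 8) → ends 40
refcount at 40 (size 4, align 4) → ends 44
prio at 44 (size 4, align 4) → ends 48
uid at 48 (size 4, align 4) → ends 52
cpu at 52 (size 4, align 4) → ends 56
gid at 56 (size 1, align 1) → ends 57
pad 3 to align 4 for pid
pid at 60 (size 4, align 4) → ends 64
state at 64 (size 1, align 1) → ends 65
tail pad 7 to reach multiple of 8
total 72 bytes, alignment 8
array of 12: 12 × 72 = 864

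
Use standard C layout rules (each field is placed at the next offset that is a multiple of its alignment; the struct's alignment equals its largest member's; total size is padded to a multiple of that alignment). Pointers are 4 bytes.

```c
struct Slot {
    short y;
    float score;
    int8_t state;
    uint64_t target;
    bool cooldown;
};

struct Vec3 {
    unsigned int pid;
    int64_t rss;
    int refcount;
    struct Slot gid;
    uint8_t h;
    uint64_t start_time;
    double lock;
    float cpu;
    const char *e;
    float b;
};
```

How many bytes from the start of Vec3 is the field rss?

Slot: 0..2  y  (2B, 2-aligned); 2..4  -- padding (2B); 4..8  score  (4B, 4-aligned); 8..9  state  (1B, 1-aligned); 9..16  -- padding (7B); 16..24  target  (8B, 8-aligned); 24..25  cooldown  (1B, 1-aligned); 25..32  -- tail padding (7B); sizeof = 32, alignof = 8
0..4  pid  (4B, 4-aligned)
4..8  -- padding (4B)
8..16  rss  (8B, 8-aligned)

8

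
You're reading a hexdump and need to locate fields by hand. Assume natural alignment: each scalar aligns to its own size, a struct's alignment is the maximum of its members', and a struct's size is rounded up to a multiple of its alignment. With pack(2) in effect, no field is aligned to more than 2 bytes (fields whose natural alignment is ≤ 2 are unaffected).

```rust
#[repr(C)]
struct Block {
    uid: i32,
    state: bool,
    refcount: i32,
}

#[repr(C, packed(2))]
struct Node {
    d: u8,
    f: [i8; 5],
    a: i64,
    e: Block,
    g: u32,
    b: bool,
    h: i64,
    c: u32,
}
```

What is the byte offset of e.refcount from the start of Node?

Block: 0..4  uid  (4B, 4-aligned); 4..5  state  (1B, 1-aligned); 5..8  -- padding (3B); 8..12  refcount  (4B, 4-aligned); sizeof = 12, alignof = 4
0..1  d  (1B, 1-aligned)
1..6  f  (5B, 1-aligned)
6..14  a  (8B, 2-aligned)
14..26  e  (12B, 2-aligned)
within Block: refcount at 8
14 + 8 = 22

22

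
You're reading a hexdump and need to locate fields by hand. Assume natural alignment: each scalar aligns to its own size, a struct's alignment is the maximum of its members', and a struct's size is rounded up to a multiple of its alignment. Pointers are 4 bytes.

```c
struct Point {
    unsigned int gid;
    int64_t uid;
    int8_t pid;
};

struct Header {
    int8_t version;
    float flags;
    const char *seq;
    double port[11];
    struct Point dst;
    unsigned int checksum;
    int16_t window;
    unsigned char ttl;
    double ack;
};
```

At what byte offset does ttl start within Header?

134

Point: @0: gid [4B, align 4] → 4; +4 pad (align 8); @8: uid [8B, align 8] → 16; @16: pid [1B, align 1] → 17; +7 tail pad (align 8); size 24, align 8
@0: version [1B, align 1] → 1
+3 pad (align 4)
@4: flags [4B, align 4] → 8
@8: seq [4B, align 4] → 12
+4 pad (align 8)
@16: port [88B, align 8] → 104
@104: dst [24B, align 8] → 128
@128: checksum [4B, align 4] → 132
@132: window [2B, align 2] → 134
@134: ttl [1B, align 1] → 135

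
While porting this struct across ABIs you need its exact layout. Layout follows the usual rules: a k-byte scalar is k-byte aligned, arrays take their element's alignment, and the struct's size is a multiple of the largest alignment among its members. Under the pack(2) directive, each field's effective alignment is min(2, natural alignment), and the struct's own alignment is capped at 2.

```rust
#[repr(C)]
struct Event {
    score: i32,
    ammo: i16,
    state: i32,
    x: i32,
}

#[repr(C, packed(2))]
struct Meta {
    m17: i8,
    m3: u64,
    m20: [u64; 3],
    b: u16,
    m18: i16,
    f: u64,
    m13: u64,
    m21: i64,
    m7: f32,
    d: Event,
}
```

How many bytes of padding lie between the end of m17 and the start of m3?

Event: @0: score [4B, align 4] → 4; @4: ammo [2B, align 2] → 6; +2 pad (align 4); @8: state [4B, align 4] → 12; @12: x [4B, align 4] → 16; size 16, align 4
@0: m17 [1B, align 1] → 1
+1 pad (align 2)
@2: m3 [8B, align 2] → 10

1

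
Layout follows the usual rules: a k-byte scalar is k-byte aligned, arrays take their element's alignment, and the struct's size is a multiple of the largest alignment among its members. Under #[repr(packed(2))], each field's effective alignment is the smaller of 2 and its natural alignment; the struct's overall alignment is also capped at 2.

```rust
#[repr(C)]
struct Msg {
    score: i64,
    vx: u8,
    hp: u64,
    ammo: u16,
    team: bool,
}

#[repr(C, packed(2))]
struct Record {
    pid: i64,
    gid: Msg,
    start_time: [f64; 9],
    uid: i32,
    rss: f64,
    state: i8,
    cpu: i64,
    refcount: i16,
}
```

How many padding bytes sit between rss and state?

0

Msg: score at 0 (size 8, align 8) → ends 8; vx at 8 (size 1, align 1) → ends 9; pad 7 to align 8 for hp; hp at 16 (size 8, align 8) → ends 24; ammo at 24 (size 2, align 2) → ends 26; team at 26 (size 1, align 1) → ends 27; tail pad 5 to reach multiple of 8; total 32 bytes, alignment 8
pid at 0 (size 8, align 2) → ends 8
gid at 8 (size 32, align 2) → ends 40
start_time at 40 (size 72, align 2) → ends 112
uid at 112 (size 4, align 2) → ends 116
rss at 116 (size 8, align 2) → ends 124
state at 124 (size 1, align 1) → ends 125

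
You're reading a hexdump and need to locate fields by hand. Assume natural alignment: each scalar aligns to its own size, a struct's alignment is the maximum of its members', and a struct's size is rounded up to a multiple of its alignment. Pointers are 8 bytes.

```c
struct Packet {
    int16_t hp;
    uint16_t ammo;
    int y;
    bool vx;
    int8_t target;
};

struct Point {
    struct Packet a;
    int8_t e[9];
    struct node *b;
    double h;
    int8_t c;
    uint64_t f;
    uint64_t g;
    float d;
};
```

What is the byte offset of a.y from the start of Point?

4

Packet: 0..2  hp  (2B, 2-aligned); 2..4  ammo  (2B, 2-aligned); 4..8  y  (4B, 4-aligned); 8..9  vx  (1B, 1-aligned); 9..10  target  (1B, 1-aligned); 10..12  -- tail padding (2B); sizeof = 12, alignof = 4
0..12  a  (12B, 4-aligned)
within Packet: y at 4
0 + 4 = 4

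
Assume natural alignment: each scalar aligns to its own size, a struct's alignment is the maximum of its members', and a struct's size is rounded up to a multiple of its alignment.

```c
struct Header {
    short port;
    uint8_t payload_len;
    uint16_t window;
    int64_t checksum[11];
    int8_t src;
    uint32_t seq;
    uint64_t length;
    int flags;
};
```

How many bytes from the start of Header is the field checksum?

0..2  port  (2B, 2-aligned)
2..3  payload_len  (1B, 1-aligned)
3..4  -- padding (1B)
4..6  window  (2B, 2-aligned)
6..8  -- padding (2B)
8..96  checksum  (88B, 8-aligned)

8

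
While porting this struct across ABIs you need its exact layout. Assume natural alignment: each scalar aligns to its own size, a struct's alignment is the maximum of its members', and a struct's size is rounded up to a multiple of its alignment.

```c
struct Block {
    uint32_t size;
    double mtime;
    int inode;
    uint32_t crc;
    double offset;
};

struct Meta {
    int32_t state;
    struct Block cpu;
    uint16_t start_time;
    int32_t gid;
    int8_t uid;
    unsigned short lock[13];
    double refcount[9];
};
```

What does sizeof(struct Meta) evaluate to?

Block: 0..4  size  (4B, 4-aligned); 4..8  -- padding (4B); 8..16  mtime  (8B, 8-aligned); 16..20  inode  (4B, 4-aligned); 20..24  crc  (4B, 4-aligned); 24..32  offset  (8B, 8-aligned); sizeof = 32, alignof = 8
0..4  state  (4B, 4-aligned)
4..8  -- padding (4B)
8..40  cpu  (32B, 8-aligned)
40..42  start_time  (2B, 2-aligned)
42..44  -- padding (2B)
44..48  gid  (4B, 4-aligned)
48..49  uid  (1B, 1-aligned)
49..50  -- padding (1B)
50..76  lock  (26B, 2-aligned)
76..80  -- padding (4B)
80..152  refcount  (72B, 8-aligned)
sizeof = 152, alignof = 8

152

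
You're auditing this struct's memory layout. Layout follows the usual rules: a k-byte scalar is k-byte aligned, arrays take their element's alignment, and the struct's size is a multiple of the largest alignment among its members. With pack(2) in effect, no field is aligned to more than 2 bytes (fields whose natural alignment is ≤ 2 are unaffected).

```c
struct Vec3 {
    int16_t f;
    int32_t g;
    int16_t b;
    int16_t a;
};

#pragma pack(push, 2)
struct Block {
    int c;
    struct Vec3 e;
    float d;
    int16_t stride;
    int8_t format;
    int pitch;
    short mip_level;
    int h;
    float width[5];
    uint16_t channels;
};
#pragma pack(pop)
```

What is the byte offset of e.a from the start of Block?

Vec3: f at 0 (size 2, align 2) → ends 2; pad 2 to align 4 for g; g at 4 (size 4, align 4) → ends 8; b at 8 (size 2, align 2) → ends 10; a at 10 (size 2, align 2) → ends 12; total 12 bytes, alignment 4
c at 0 (size 4, align 2) → ends 4
e at 4 (size 12, align 2) → ends 16
within Vec3: a at 10
4 + 10 = 14

14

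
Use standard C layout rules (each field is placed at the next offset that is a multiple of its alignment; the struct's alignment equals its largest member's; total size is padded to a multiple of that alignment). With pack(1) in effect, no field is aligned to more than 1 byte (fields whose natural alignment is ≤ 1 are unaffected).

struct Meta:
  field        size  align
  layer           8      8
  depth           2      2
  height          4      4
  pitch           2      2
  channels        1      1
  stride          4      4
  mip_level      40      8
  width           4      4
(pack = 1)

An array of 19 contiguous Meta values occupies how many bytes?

0..8  layer  (8B, 1-aligned)
8..10  depth  (2B, 1-aligned)
10..14  height  (4B, 1-aligned)
14..16  pitch  (2B, 1-aligned)
16..17  channels  (1B, 1-aligned)
17..21  stride  (4B, 1-aligned)
21..61  mip_level  (40B, 1-aligned)
61..65  width  (4B, 1-aligned)
sizeof = 65, alignof = 1
array of 19: 19 × 65 = 1235

1235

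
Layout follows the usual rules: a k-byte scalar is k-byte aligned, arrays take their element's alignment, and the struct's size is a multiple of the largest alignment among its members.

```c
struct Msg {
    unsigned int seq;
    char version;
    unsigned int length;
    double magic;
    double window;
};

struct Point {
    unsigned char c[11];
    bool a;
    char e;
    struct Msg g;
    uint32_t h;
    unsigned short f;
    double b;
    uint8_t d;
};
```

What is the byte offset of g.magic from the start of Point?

Msg: 0..4  seq  (4B, 4-aligned); 4..5  version  (1B, 1-aligned); 5..8  -- padding (3B); 8..12  length  (4B, 4-aligned); 12..16  -- padding (4B); 16..24  magic  (8B, 8-aligned); 24..32  window  (8B, 8-aligned); sizeof = 32, alignof = 8
0..11  c  (11B, 1-aligned)
11..12  a  (1B, 1-aligned)
12..13  e  (1B, 1-aligned)
13..16  -- padding (3B)
16..48  g  (32B, 8-aligned)
within Msg: magic at 16
16 + 16 = 32

32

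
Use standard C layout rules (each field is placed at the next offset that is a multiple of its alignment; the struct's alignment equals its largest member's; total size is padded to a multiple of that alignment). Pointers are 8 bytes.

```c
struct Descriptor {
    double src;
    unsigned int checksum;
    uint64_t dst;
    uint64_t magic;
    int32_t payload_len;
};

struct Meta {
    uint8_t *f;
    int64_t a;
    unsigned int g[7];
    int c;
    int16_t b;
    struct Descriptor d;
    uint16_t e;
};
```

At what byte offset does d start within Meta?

Descriptor: 0..8  src  (8B, 8-aligned); 8..12  checksum  (4B, 4-aligned); 12..16  -- padding (4B); 16..24  dst  (8B, 8-aligned); 24..32  magic  (8B, 8-aligned); 32..36  payload_len  (4B, 4-aligned); 36..40  -- tail padding (4B); sizeof = 40, alignof = 8
0..8  f  (8B, 8-aligned)
8..16  a  (8B, 8-aligned)
16..44  g  (28B, 4-aligned)
44..48  c  (4B, 4-aligned)
48..50  b  (2B, 2-aligned)
50..56  -- padding (6B)
56..96  d  (40B, 8-aligned)

56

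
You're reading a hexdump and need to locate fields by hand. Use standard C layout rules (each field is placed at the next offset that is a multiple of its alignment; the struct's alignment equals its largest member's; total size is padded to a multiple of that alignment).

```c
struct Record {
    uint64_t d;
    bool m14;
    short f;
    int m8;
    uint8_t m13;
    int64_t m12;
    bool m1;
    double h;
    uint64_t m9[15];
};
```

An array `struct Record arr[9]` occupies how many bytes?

1512

0..8  d  (8B, 8-aligned)
8..9  m14  (1B, 1-aligned)
9..10  -- padding (1B)
10..12  f  (2B, 2-aligned)
12..16  m8  (4B, 4-aligned)
16..17  m13  (1B, 1-aligned)
17..24  -- padding (7B)
24..32  m12  (8B, 8-aligned)
32..33  m1  (1B, 1-aligned)
33..40  -- padding (7B)
40..48  h  (8B, 8-aligned)
48..168  m9  (120B, 8-aligned)
sizeof = 168, alignof = 8
array of 9: 9 × 168 = 1512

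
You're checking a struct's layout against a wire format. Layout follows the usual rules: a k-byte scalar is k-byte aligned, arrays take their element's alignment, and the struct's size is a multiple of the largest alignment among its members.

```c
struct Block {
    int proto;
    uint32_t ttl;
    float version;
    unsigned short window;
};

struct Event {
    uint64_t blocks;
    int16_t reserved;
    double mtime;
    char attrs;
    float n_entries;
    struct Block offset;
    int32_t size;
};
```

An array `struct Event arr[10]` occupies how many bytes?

560

Block: 0..4  proto  (4B, 4-aligned); 4..8  ttl  (4B, 4-aligned); 8..12  version  (4B, 4-aligned); 12..14  window  (2B, 2-aligned); 14..16  -- tail padding (2B); sizeof = 16, alignof = 4
0..8  blocks  (8B, 8-aligned)
8..10  reserved  (2B, 2-aligned)
10..16  -- padding (6B)
16..24  mtime  (8B, 8-aligned)
24..25  attrs  (1B, 1-aligned)
25..28  -- padding (3B)
28..32  n_entries  (4B, 4-aligned)
32..48  offset  (16B, 4-aligned)
48..52  size  (4B, 4-aligned)
52..56  -- tail padding (4B)
sizeof = 56, alignof = 8
array of 10: 10 × 56 = 560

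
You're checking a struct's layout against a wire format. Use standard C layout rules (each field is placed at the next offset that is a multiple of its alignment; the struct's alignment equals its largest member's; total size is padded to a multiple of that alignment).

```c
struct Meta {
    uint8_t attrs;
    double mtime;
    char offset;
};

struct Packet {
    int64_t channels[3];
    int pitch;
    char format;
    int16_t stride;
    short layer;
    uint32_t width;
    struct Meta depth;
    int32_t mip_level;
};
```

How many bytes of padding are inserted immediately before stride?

1

Meta: @0: attrs [1B, align 1] → 1; +7 pad (align 8); @8: mtime [8B, align 8] → 16; @16: offset [1B, align 1] → 17; +7 tail pad (align 8); size 24, align 8
@0: channels [24B, align 8] → 24
@24: pitch [4B, align 4] → 28
@28: format [1B, align 1] → 29
+1 pad (align 2)
@30: stride [2B, align 2] → 32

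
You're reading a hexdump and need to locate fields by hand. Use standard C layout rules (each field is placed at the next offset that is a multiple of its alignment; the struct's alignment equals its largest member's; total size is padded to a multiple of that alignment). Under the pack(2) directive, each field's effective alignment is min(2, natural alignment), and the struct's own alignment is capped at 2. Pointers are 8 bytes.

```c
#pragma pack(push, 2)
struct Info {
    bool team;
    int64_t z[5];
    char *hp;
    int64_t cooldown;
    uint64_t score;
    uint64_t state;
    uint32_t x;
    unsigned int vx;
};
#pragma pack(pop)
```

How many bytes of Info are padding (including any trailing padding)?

@0: team [1B, align 1] → 1
+1 pad (align 2)
@2: z [40B, align 2] → 42
@42: hp [8B, align 2] → 50
@50: cooldown [8B, align 2] → 58
@58: score [8B, align 2] → 66
@66: state [8B, align 2] → 74
@74: x [4B, align 2] → 78
@78: vx [4B, align 2] → 82
size 82, align 2
data bytes 81, size 82 → padding 1

1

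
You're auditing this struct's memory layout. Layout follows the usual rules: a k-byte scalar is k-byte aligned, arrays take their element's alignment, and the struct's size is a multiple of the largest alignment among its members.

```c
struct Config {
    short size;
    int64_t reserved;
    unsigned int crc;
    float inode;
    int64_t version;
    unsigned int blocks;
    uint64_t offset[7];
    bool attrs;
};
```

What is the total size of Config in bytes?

@0: size [2B, align 2] → 2
+6 pad (align 8)
@8: reserved [8B, align 8] → 16
@16: crc [4B, align 4] → 20
@20: inode [4B, align 4] → 24
@24: version [8B, align 8] → 32
@32: blocks [4B, align 4] → 36
+4 pad (align 8)
@40: offset [56B, align 8] → 96
@96: attrs [1B, align 1] → 97
+7 tail pad (align 8)
size 104, align 8

104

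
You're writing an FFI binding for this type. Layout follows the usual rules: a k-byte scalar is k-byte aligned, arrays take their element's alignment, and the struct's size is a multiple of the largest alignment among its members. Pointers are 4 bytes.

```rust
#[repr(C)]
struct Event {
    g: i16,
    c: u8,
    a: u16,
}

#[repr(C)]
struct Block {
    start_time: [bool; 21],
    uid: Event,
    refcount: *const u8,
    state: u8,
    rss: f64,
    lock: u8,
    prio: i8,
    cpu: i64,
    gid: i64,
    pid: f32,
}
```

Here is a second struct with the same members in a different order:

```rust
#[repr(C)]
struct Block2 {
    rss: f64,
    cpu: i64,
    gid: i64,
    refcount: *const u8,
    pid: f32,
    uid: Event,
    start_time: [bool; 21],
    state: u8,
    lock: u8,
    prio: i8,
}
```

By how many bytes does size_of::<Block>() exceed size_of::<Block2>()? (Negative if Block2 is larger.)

16

Event: 0..2  g  (2B, 2-aligned); 2..3  c  (1B, 1-aligned); 3..4  -- padding (1B); 4..6  a  (2B, 2-aligned); sizeof = 6, alignof = 2
0..21  start_time  (21B, 1-aligned)
21..22  -- padding (1B)
22..28  uid  (6B, 2-aligned)
28..32  refcount  (4B, 4-aligned)
32..33  state  (1B, 1-aligned)
33..40  -- padding (7B)
40..48  rss  (8B, 8-aligned)
48..49  lock  (1B, 1-aligned)
49..50  prio  (1B, 1-aligned)
50..56  -- padding (6B)
56..64  cpu  (8B, 8-aligned)
64..72  gid  (8B, 8-aligned)
72..76  pid  (4B, 4-aligned)
76..80  -- tail padding (4B)
sizeof = 80, alignof = 8
— Block2 —
0..8  rss  (8B, 8-aligned)
8..16  cpu  (8B, 8-aligned)
16..24  gid  (8B, 8-aligned)
24..28  refcount  (4B, 4-aligned)
28..32  pid  (4B, 4-aligned)
32..38  uid  (6B, 2-aligned)
38..59  start_time  (21B, 1-aligned)
59..60  state  (1B, 1-aligned)
60..61  lock  (1B, 1-aligned)
61..62  prio  (1B, 1-aligned)
62..64  -- tail padding (2B)
sizeof = 64, alignof = 8
80 − 64 = 16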